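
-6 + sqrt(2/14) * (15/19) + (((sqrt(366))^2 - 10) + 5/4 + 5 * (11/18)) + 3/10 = 15 * sqrt(7)/133 + 63829/180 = 354.90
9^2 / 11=81 / 11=7.36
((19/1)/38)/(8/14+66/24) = 14/93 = 0.15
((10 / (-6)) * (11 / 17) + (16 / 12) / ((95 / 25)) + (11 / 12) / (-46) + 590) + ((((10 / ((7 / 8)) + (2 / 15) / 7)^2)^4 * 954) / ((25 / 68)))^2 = 58630201119512376805687684166842367885011711296250442969562653 / 100102316772156788428946685791015625000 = 585702739058085637504719.50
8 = 8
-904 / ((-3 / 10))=9040 / 3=3013.33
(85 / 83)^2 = 7225 / 6889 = 1.05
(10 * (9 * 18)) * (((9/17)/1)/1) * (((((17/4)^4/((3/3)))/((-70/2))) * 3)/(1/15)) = -161170965/448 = -359756.62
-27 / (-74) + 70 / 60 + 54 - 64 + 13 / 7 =-5137 / 777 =-6.61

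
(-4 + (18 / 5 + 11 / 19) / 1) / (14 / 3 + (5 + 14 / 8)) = 204 / 13015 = 0.02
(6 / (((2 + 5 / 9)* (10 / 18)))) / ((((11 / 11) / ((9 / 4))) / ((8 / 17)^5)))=35831808 / 163283555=0.22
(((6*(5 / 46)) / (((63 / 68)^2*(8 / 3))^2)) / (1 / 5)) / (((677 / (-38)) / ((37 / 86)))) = -5871526300 / 390646010979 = -0.02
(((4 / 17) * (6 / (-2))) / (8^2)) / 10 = -3 / 2720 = -0.00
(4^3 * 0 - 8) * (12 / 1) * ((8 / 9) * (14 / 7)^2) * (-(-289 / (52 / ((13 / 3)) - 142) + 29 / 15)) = 829952 / 585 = 1418.72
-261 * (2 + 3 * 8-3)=-6003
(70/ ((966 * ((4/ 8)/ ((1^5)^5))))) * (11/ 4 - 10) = -145/ 138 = -1.05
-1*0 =0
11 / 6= 1.83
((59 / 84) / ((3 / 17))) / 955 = 1003 / 240660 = 0.00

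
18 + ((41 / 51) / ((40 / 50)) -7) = 2449 / 204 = 12.00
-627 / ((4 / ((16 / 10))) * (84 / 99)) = -20691 / 70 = -295.59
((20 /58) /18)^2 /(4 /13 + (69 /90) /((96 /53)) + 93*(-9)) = -104000 /236984731497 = -0.00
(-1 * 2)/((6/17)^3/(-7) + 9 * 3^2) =-68782/2785455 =-0.02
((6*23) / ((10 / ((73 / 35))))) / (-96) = -1679 / 5600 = -0.30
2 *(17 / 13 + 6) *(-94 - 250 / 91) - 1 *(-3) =-1411.00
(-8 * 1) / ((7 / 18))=-144 / 7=-20.57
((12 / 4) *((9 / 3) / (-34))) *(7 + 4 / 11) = -729 / 374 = -1.95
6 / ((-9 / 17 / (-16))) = 181.33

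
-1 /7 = -0.14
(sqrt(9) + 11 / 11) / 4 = 1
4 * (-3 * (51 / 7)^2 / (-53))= 31212 / 2597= 12.02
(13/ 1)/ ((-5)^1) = -13/ 5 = -2.60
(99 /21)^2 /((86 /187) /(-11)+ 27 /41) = 91842993 /2548637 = 36.04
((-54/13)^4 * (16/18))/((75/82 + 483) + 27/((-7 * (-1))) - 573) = -1446149376/465744227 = -3.11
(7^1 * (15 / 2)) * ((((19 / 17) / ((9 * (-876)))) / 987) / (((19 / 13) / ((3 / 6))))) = -65 / 25197264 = -0.00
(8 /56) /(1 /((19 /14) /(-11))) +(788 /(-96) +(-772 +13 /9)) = -30222953 /38808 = -778.78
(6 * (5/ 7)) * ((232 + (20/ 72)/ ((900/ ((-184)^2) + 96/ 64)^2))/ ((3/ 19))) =66267321715120/ 10517991183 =6300.38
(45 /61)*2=90 /61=1.48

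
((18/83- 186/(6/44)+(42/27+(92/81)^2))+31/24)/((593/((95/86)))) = -562713750895/222172990992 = -2.53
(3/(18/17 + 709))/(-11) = -0.00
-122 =-122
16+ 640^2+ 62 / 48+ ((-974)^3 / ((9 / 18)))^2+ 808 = 81964345311433188703 / 24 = 3415181054643049529.29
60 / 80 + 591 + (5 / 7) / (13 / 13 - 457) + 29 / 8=237554 / 399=595.37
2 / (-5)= -2 / 5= -0.40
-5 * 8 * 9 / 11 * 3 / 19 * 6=-6480 / 209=-31.00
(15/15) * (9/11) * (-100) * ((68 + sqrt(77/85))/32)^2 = -17690265/47872-45 * sqrt(6545)/352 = -379.88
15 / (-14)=-15 / 14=-1.07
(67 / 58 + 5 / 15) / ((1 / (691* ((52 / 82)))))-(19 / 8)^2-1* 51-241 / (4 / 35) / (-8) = 196147123 / 228288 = 859.21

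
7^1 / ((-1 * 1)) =-7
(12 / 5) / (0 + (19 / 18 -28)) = -216 / 2425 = -0.09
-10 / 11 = -0.91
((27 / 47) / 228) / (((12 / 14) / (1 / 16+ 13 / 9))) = 1519 / 342912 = 0.00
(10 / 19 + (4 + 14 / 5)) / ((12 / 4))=232 / 95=2.44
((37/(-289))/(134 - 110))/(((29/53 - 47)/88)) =0.01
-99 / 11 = -9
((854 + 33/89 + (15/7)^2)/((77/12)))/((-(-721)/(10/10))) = 44951232/242109637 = 0.19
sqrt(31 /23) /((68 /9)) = 9*sqrt(713) /1564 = 0.15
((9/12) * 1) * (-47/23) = -141/92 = -1.53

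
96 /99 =32 /33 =0.97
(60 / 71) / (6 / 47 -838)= -141 / 139799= -0.00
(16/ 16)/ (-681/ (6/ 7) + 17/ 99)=-198/ 157277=-0.00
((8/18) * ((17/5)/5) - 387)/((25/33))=-957077/1875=-510.44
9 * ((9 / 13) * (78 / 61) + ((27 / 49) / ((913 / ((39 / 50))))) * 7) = 155879397 / 19492550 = 8.00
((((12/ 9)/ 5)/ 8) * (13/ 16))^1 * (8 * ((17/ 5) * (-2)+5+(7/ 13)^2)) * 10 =-3.27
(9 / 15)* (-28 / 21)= -4 / 5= -0.80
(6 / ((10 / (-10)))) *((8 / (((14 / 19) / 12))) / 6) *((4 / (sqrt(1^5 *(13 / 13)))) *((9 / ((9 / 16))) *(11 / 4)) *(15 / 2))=-1203840 / 7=-171977.14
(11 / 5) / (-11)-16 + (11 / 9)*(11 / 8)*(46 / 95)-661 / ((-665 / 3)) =-296959 / 23940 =-12.40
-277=-277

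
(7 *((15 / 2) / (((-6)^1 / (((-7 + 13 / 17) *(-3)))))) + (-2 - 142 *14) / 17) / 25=-1909 / 170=-11.23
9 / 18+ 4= 4.50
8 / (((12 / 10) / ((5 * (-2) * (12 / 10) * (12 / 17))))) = -960 / 17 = -56.47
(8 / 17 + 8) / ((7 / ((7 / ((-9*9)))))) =-16 / 153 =-0.10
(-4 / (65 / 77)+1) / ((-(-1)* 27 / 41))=-5.68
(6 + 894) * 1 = 900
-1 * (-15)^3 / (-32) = -3375 / 32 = -105.47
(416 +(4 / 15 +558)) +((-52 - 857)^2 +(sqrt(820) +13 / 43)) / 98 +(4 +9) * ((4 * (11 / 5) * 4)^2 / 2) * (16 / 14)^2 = sqrt(205) / 49 +3148633154 / 158025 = 19925.20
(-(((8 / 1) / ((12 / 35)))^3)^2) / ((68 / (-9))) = 29412250000 / 1377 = 21359658.68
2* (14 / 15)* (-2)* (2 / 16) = -0.47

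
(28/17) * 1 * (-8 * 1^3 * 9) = -2016/17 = -118.59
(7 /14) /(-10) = -1 /20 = -0.05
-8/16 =-1/2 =-0.50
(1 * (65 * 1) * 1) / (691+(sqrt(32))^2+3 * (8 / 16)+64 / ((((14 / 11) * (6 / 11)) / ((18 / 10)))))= 4550 / 62331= 0.07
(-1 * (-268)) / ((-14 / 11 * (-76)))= 737 / 266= 2.77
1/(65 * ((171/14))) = 14/11115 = 0.00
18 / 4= 9 / 2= 4.50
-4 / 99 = -0.04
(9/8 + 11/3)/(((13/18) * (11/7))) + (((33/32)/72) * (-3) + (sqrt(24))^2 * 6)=5424539/36608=148.18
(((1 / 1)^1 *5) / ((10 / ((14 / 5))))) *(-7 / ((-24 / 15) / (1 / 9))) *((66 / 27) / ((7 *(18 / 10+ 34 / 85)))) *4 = 35 / 81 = 0.43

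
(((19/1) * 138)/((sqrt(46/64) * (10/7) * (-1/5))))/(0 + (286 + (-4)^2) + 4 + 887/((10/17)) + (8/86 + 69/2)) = -171570 * sqrt(46)/198713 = -5.86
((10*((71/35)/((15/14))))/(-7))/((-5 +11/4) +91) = -16/525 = -0.03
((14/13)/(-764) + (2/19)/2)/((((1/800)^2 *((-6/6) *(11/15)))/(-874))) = 1067126400000/27313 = 39070274.23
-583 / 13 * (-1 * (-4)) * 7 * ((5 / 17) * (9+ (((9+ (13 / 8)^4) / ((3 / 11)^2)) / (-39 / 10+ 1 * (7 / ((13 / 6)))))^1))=10205262204445 / 88598016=115186.13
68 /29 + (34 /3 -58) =-3856 /87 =-44.32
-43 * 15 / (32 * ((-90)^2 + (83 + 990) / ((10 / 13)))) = -3225 / 1519184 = -0.00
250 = 250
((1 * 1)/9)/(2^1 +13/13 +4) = 1/63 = 0.02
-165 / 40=-33 / 8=-4.12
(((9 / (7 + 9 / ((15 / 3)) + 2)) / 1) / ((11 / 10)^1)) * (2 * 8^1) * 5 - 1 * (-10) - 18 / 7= 15716 / 231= 68.03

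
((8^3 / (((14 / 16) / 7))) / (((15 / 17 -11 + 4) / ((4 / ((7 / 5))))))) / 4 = -43520 / 91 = -478.24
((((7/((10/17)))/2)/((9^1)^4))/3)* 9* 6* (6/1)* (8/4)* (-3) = -238/405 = -0.59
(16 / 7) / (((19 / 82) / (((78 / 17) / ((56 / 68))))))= 51168 / 931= 54.96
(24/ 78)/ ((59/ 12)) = 48/ 767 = 0.06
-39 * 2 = -78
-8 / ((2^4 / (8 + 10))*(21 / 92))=-276 / 7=-39.43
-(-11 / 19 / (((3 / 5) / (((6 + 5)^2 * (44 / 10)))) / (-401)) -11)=-11741455 / 57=-205990.44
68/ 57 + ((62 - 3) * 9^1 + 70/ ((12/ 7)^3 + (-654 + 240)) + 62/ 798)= 532.10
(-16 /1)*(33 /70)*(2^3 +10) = -4752 /35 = -135.77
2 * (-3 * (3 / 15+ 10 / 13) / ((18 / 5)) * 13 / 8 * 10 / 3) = -35 / 4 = -8.75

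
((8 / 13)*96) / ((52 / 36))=6912 / 169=40.90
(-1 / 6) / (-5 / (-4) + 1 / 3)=-2 / 19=-0.11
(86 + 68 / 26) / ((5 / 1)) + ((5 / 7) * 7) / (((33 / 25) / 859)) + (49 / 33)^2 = 231729968 / 70785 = 3273.72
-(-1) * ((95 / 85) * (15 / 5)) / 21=19 / 119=0.16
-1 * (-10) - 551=-541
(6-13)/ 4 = -7/ 4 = -1.75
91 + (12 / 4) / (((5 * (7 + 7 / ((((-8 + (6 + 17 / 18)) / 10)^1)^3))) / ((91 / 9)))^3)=546357620914214845915601162 / 6003929900163997700962875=91.00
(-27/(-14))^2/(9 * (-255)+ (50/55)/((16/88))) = -729/448840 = -0.00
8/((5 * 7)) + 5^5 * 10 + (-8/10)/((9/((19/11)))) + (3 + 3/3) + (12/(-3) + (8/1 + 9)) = 21668083/693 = 31267.08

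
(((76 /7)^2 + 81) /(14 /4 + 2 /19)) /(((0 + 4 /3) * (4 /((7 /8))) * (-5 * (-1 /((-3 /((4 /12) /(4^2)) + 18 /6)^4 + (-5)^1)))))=10977492488127 /15344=715425735.67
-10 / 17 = -0.59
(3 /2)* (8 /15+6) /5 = 49 /25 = 1.96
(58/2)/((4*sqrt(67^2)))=29/268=0.11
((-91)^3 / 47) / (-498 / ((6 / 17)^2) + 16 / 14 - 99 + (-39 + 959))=31649982 / 6268813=5.05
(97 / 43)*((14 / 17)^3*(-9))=-11.34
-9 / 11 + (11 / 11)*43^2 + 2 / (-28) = 284609 / 154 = 1848.11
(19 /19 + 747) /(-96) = -187 /24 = -7.79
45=45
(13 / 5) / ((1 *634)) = 13 / 3170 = 0.00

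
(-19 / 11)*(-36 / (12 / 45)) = 2565 / 11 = 233.18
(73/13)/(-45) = -73/585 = -0.12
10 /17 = 0.59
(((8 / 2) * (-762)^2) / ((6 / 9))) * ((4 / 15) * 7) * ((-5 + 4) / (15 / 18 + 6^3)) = -29991.76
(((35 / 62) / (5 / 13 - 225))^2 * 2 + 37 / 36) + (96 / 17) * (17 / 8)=76858578881 / 5899586688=13.03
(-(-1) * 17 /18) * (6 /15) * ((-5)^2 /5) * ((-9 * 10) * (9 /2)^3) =-61965 /4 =-15491.25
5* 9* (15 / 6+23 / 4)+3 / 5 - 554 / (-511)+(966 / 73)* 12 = 5434267 / 10220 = 531.73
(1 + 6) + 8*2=23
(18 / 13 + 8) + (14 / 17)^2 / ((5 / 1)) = 178838 / 18785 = 9.52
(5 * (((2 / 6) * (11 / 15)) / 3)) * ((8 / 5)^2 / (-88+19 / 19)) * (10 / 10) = -704 / 58725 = -0.01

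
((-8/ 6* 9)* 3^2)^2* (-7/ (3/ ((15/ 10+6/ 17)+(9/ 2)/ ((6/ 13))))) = -5368356/ 17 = -315785.65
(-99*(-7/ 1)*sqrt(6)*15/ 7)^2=13231350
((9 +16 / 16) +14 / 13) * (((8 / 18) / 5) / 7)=64 / 455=0.14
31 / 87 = 0.36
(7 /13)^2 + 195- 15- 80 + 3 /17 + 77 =509861 /2873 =177.47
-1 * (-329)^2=-108241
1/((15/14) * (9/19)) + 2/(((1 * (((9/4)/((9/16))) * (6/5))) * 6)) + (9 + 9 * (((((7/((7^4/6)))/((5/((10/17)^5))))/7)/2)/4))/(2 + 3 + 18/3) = 115748525535121/40499830685160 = 2.86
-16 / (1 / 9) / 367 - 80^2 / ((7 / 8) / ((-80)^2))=-120258561008 / 2569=-46811428.96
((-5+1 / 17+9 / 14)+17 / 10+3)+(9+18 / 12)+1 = 14163 / 1190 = 11.90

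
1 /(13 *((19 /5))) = 5 /247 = 0.02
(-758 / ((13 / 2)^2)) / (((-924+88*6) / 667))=505586 / 16731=30.22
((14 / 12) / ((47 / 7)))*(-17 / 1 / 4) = -0.74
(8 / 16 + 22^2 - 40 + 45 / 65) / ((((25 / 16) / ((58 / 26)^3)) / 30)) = 2710105680 / 28561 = 94888.33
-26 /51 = -0.51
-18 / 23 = -0.78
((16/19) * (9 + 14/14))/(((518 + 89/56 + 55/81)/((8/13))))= 5806080/582904439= 0.01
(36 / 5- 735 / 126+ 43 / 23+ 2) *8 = 14452 / 345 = 41.89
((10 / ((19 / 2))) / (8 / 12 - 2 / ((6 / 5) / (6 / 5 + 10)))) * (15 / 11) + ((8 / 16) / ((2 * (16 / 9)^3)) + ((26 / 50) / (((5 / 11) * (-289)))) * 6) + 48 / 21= 5784391323017 / 2597726208000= 2.23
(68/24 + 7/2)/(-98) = -0.06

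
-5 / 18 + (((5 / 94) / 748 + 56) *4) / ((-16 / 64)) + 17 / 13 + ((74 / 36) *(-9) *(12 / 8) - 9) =-3832404185 / 4113252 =-931.72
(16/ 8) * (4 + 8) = 24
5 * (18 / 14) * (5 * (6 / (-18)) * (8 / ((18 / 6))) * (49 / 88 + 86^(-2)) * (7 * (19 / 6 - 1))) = -29452475 / 122034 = -241.35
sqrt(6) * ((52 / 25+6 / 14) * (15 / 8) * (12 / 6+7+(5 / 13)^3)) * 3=39308499 * sqrt(6) / 307580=313.04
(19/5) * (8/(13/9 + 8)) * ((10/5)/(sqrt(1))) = 2736/425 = 6.44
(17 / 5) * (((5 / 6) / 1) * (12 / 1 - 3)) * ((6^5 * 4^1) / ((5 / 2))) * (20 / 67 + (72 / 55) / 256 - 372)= -2172762422964 / 18425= -117924690.53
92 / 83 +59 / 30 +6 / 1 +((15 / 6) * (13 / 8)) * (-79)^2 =505233701 / 19920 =25363.14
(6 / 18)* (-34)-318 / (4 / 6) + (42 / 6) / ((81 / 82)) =-38981 / 81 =-481.25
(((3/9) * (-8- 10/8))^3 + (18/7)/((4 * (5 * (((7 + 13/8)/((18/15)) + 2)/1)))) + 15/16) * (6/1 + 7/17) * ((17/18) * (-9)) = 9161463407/5927040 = 1545.71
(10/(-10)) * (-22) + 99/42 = 341/14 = 24.36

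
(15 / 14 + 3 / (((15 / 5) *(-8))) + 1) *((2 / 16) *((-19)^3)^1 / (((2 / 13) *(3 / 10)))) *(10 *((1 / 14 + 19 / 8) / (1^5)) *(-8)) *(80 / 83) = 166441351375 / 24402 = 6820807.78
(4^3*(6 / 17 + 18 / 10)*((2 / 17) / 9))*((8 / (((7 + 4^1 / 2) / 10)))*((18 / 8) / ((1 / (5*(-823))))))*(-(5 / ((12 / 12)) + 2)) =899637760 / 867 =1037644.48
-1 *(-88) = 88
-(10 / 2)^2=-25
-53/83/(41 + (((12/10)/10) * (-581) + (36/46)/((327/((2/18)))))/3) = -29895975/831495826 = -0.04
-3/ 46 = -0.07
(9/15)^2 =9/25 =0.36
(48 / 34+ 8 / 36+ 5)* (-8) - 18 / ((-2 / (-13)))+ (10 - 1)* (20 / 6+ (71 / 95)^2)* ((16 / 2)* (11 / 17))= 15526723 / 1380825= 11.24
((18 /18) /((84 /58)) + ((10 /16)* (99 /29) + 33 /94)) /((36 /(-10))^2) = 18176525 /74190816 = 0.24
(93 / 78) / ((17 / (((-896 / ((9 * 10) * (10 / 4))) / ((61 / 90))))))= -27776 / 67405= -0.41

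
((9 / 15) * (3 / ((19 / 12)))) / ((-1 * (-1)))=108 / 95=1.14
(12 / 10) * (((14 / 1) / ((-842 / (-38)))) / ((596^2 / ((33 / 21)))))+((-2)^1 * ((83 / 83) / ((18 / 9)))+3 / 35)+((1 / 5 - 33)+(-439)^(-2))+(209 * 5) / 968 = -181056631602809617 / 5547973648882280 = -32.63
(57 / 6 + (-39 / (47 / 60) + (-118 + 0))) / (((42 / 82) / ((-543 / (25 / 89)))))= 9827118251 / 16450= 597393.21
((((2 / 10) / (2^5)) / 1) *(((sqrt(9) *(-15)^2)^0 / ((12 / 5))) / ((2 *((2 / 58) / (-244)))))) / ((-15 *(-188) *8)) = -1769 / 4331520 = -0.00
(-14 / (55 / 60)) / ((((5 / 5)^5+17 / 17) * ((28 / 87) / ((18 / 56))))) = -2349 / 308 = -7.63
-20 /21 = -0.95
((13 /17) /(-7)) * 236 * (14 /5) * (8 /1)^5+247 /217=-43630964221 /18445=-2365462.96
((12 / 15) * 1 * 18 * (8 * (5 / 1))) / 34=288 / 17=16.94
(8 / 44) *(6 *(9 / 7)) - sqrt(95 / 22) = -0.68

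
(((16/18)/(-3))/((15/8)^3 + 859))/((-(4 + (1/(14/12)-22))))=-3584/179489115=-0.00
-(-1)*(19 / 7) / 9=19 / 63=0.30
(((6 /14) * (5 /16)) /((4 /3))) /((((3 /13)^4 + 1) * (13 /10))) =494325 /6415808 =0.08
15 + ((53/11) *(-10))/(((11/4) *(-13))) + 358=588849/1573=374.35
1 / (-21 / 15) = -5 / 7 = -0.71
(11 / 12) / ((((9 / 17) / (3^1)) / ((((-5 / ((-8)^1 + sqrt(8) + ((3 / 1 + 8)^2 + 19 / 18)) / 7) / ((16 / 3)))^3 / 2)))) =-443167345883480625 / 104999269517749420250558464 + 831252650369625 * sqrt(2) / 3749973911348193580377088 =-0.00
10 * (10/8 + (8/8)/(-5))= 10.50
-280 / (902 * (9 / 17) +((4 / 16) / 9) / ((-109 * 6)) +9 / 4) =-0.58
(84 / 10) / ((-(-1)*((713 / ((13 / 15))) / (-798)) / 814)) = -6632.38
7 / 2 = 3.50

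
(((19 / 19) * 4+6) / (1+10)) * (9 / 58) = 45 / 319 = 0.14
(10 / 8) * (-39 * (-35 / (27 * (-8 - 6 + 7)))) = -325 / 36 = -9.03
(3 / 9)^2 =1 / 9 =0.11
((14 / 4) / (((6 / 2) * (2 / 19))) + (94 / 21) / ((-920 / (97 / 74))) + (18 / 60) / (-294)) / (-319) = -18474217 / 532079240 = -0.03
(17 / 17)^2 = 1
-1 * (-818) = 818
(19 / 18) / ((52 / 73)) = 1.48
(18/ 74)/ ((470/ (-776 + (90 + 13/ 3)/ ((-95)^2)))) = -63029751/ 156944750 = -0.40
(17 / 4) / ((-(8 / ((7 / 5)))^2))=-833 / 6400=-0.13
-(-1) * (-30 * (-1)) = 30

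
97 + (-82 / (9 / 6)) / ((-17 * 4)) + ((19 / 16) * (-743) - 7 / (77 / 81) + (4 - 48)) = -7502789 / 8976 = -835.87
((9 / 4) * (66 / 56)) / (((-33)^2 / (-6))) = -9 / 616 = -0.01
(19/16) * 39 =741/16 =46.31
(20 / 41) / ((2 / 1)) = 10 / 41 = 0.24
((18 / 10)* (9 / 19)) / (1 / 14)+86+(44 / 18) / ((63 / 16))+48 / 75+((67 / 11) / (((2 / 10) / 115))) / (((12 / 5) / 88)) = 34612535158 / 269325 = 128515.86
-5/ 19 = -0.26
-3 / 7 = -0.43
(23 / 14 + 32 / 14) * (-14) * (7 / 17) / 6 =-3.77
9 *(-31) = -279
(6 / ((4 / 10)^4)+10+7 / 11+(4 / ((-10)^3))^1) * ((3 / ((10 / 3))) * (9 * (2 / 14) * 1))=218301561 / 770000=283.51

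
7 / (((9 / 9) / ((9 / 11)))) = 63 / 11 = 5.73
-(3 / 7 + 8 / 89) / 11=-323 / 6853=-0.05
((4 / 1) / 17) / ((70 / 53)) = 106 / 595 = 0.18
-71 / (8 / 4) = -71 / 2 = -35.50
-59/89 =-0.66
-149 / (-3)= 149 / 3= 49.67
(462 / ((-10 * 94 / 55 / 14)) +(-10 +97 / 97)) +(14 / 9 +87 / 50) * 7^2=-4779151 / 21150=-225.96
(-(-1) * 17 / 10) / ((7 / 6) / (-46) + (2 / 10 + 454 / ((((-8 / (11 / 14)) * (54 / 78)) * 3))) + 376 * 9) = 295596 / 584707271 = 0.00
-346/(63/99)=-3806/7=-543.71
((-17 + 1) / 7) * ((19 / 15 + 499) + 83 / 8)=-122554 / 105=-1167.18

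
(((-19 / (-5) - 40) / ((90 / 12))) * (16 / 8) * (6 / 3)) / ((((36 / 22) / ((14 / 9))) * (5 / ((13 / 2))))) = -724724 / 30375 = -23.86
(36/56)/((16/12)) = 0.48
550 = 550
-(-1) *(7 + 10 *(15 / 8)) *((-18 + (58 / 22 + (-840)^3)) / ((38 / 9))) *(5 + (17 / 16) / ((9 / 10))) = -298832473986115 / 13376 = -22340944526.47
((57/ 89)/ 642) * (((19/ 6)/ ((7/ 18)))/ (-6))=-361/ 266644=-0.00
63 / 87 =21 / 29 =0.72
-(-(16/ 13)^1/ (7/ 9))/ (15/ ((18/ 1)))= 864/ 455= 1.90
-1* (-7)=7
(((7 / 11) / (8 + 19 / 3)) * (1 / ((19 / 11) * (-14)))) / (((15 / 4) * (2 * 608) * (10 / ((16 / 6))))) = -0.00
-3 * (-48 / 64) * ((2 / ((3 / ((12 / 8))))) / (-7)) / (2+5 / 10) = -9 / 70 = -0.13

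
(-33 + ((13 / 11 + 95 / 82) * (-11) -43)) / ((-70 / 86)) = 358749 / 2870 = 125.00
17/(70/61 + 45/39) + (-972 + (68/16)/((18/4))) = -31656517/32850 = -963.67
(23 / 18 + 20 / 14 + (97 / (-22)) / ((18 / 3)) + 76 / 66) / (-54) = -787 / 13608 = -0.06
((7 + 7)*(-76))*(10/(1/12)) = -127680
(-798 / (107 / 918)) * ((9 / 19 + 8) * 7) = -43452612 / 107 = -406099.18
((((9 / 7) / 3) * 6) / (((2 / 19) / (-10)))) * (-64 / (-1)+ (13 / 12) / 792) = -57785555 / 3696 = -15634.62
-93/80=-1.16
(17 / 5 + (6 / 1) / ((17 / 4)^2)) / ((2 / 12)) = 32358 / 1445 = 22.39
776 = 776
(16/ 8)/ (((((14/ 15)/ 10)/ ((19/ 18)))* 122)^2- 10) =225625/ 11999563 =0.02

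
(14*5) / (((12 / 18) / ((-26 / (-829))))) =2730 / 829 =3.29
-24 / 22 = -12 / 11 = -1.09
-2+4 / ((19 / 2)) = -1.58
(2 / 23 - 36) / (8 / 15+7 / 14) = -24780 / 713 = -34.75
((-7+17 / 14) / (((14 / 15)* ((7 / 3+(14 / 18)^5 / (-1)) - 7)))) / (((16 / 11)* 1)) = 71744535 / 83351744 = 0.86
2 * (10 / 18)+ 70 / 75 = 92 / 45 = 2.04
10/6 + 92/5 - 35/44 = 12719/660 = 19.27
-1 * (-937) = 937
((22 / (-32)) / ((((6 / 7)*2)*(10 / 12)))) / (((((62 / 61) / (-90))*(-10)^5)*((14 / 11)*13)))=-66429 / 2579200000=-0.00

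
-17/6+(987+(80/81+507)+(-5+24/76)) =4578433/3078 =1487.47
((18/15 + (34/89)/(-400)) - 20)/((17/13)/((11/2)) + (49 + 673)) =-47855951/1838384000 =-0.03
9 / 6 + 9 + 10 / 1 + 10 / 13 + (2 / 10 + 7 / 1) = 3701 / 130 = 28.47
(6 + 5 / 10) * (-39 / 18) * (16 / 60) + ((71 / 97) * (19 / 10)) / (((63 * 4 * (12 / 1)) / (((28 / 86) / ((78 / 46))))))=-1319539901 / 351365040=-3.76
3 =3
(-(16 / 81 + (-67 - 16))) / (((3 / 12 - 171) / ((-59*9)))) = 1582852 / 6147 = 257.50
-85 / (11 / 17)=-1445 / 11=-131.36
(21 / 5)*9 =189 / 5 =37.80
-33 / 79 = -0.42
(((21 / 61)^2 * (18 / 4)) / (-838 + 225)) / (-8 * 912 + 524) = 3969 / 30893498312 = 0.00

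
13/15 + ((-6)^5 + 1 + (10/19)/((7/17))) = -15506846/1995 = -7772.86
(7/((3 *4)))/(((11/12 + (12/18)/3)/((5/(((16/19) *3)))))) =665/656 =1.01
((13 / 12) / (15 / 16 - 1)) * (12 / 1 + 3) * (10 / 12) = -216.67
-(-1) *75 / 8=75 / 8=9.38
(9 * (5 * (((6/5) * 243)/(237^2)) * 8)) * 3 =34992/6241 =5.61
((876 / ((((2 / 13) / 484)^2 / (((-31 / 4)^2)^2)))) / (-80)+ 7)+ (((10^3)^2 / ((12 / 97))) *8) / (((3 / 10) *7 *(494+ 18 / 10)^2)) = -193750101309735802884413 / 495568362240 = -390965437006.46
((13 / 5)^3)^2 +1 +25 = 5233059 / 15625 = 334.92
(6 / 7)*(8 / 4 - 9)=-6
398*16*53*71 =23962784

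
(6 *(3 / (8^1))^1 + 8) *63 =2583 / 4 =645.75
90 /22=45 /11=4.09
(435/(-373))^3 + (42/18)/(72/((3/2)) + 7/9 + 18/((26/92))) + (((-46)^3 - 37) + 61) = -66454250921762320/682887844603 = -97313.57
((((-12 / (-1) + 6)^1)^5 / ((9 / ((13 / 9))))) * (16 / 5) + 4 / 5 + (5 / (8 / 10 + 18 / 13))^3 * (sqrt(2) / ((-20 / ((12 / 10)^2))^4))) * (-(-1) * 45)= 129730653 * sqrt(2) / 8947775000 + 43670052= 43670052.02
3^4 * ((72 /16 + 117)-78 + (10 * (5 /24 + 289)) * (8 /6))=631737 /2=315868.50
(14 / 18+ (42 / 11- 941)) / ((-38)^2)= -23176 / 35739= -0.65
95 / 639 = 0.15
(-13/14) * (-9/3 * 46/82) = 897/574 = 1.56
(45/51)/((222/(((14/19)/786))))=35/9393486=0.00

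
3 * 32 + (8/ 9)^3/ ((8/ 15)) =23648/ 243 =97.32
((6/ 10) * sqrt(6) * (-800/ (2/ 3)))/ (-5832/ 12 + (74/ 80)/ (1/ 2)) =3.64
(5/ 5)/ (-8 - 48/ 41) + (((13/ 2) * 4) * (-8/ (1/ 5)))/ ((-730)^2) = -1111997/ 10018520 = -0.11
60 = 60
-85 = -85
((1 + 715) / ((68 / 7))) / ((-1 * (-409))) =0.18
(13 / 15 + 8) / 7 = 19 / 15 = 1.27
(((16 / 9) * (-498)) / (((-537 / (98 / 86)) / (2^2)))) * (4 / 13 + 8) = 6246912 / 100061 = 62.43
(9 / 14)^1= 9 / 14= 0.64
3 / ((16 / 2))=3 / 8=0.38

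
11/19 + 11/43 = 682/817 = 0.83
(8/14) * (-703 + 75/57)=-53328/133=-400.96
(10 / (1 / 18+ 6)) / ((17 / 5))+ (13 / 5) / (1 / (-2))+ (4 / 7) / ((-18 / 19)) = -3103784 / 583695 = -5.32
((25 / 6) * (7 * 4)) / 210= 5 / 9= 0.56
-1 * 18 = -18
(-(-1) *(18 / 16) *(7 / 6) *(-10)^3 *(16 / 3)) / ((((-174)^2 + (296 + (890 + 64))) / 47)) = -164500 / 15763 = -10.44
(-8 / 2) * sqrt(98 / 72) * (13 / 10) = -91 / 15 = -6.07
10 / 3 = 3.33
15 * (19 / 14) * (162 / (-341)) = -23085 / 2387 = -9.67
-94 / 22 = -4.27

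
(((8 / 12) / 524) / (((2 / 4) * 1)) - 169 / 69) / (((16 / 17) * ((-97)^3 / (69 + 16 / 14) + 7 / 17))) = 261519857 / 1308903241800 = 0.00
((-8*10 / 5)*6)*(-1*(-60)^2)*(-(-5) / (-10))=-172800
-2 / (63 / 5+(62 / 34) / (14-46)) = -5440 / 34117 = -0.16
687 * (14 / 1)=9618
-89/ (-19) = 89/ 19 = 4.68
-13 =-13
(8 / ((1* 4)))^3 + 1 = 9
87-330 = -243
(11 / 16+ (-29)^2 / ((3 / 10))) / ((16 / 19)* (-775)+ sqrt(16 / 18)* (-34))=-5945645775 / 1380501472+ 825997241* sqrt(2) / 5522005888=-4.10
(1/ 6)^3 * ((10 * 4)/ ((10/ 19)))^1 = 19/ 54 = 0.35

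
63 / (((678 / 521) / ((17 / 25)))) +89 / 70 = 34.19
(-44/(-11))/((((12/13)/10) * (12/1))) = 65/18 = 3.61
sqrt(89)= 9.43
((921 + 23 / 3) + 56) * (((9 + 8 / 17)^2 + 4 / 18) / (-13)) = -690843118 / 101439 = -6810.43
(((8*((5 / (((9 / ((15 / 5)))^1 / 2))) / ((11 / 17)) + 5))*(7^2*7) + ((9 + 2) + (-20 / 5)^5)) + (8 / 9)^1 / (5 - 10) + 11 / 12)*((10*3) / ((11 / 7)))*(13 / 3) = 4836661193 / 2178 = 2220689.25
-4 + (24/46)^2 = -3.73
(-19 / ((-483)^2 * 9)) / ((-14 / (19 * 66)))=3971 / 4899069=0.00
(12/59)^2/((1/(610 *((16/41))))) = 1405440/142721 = 9.85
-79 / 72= -1.10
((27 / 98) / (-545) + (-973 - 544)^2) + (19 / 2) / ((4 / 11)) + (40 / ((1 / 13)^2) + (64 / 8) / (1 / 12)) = 493117679037 / 213640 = 2308171.12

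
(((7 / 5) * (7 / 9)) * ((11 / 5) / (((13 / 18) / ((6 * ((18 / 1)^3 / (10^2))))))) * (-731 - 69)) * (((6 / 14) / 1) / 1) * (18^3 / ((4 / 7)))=-4061373504.59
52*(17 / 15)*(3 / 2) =442 / 5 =88.40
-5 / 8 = -0.62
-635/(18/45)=-3175/2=-1587.50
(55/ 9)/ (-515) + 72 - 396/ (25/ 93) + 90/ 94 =-1400.17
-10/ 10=-1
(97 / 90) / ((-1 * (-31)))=97 / 2790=0.03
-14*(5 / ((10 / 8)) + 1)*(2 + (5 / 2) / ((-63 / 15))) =-295 / 3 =-98.33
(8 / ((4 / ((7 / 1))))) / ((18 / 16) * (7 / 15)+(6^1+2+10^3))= 80 / 5763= 0.01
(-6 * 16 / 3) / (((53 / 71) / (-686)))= 1558592 / 53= 29407.40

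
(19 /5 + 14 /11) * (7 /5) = 1953 /275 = 7.10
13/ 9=1.44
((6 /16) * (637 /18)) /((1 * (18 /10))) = 3185 /432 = 7.37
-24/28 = -6/7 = -0.86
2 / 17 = 0.12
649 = 649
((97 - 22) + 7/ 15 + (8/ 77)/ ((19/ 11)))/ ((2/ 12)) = 301352/ 665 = 453.16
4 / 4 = 1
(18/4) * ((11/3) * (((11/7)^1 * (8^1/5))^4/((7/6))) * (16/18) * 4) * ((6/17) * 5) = 3546.30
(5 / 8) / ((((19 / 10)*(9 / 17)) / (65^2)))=1795625 / 684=2625.18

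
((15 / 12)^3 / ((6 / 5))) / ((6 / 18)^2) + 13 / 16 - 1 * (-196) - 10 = 25787 / 128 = 201.46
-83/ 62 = -1.34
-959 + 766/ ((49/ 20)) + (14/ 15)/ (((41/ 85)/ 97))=-2764319/ 6027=-458.66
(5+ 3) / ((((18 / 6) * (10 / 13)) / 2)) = 104 / 15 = 6.93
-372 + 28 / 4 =-365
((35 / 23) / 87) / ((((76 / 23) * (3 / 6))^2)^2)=425845 / 181406832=0.00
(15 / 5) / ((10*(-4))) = -3 / 40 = -0.08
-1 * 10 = -10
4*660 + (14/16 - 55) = 20687/8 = 2585.88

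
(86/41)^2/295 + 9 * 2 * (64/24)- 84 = -17844824/495895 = -35.99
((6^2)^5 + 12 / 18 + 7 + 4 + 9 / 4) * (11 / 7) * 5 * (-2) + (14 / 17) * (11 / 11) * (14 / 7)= -678430649689 / 714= -950182982.76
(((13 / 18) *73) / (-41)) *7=-6643 / 738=-9.00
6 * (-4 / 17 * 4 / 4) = -24 / 17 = -1.41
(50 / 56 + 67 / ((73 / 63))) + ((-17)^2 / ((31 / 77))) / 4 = 7545843 / 31682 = 238.17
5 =5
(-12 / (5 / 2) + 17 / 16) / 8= -299 / 640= -0.47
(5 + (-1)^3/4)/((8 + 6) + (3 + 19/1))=19/144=0.13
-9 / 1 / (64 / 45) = -405 / 64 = -6.33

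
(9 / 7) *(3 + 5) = 72 / 7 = 10.29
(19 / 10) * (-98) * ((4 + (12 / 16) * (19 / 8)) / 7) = -4921 / 32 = -153.78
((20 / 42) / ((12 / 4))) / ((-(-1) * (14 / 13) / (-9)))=-65 / 49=-1.33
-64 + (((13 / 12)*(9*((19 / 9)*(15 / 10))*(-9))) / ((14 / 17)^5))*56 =-3161259359 / 76832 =-41145.09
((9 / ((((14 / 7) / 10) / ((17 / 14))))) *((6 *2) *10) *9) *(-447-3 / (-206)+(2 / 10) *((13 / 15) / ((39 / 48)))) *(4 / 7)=-15066249.47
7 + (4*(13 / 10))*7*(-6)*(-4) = 4403 / 5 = 880.60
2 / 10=1 / 5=0.20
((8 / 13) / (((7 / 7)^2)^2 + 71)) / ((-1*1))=-1 / 117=-0.01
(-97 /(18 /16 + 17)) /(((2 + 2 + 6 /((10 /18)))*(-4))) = 97 /1073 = 0.09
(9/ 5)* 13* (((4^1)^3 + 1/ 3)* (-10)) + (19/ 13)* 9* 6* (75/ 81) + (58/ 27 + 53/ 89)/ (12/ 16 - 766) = -1432514843252/ 95622579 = -14980.93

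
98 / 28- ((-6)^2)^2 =-2585 / 2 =-1292.50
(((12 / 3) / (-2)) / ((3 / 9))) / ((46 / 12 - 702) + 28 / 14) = 0.01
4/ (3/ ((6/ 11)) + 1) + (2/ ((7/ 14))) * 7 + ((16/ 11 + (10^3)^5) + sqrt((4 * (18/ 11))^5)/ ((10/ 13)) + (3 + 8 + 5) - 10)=202176 * sqrt(22)/ 6655 + 143000000000005158/ 143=1000000000000178.56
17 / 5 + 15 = 92 / 5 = 18.40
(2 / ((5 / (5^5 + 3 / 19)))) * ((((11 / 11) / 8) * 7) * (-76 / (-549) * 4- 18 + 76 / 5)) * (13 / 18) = -1774.48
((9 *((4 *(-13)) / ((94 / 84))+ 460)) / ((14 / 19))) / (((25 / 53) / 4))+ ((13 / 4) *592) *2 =383946736 / 8225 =46680.45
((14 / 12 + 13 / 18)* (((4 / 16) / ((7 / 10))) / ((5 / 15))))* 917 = 11135 / 6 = 1855.83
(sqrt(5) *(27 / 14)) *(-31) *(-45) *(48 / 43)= 903960 *sqrt(5) / 301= 6715.34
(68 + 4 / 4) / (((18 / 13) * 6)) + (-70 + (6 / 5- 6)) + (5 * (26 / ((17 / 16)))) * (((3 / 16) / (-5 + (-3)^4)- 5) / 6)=-4895531 / 29070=-168.40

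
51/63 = 17/21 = 0.81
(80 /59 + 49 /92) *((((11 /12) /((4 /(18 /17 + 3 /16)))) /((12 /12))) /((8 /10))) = 3747645 /5558272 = 0.67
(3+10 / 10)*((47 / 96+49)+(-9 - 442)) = -38545 / 24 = -1606.04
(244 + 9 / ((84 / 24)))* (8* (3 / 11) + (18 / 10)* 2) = 548868 / 385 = 1425.63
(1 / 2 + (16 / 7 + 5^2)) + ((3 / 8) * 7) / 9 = 4717 / 168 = 28.08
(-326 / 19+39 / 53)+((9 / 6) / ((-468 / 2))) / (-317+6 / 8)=-815851888 / 49680345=-16.42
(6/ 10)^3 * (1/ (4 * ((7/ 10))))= 27/ 350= 0.08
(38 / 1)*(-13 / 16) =-247 / 8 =-30.88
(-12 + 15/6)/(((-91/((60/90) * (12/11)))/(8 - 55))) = -3572/1001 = -3.57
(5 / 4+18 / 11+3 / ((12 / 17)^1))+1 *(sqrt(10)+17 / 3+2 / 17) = 16.08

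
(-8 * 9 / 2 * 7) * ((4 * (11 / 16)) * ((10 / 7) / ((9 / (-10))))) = 1100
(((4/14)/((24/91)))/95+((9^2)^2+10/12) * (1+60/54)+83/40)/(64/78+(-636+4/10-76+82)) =-3695918629/167733216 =-22.03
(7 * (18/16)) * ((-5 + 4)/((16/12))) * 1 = -189/32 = -5.91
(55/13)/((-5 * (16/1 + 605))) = -0.00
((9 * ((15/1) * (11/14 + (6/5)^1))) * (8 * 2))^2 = 901440576/49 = 18396746.45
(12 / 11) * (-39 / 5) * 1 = -468 / 55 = -8.51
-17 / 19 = -0.89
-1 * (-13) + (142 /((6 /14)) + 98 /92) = 47665 /138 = 345.40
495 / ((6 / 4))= 330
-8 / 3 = -2.67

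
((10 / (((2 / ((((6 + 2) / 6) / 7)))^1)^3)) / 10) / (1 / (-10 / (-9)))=80 / 83349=0.00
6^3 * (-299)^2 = 19310616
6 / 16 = 3 / 8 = 0.38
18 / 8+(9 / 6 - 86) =-329 / 4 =-82.25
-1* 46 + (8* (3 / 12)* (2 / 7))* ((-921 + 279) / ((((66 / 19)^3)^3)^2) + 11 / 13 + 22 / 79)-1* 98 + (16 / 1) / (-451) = -994396001387352862990967088003399371089 / 6934768029956743473283919248190570496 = -143.39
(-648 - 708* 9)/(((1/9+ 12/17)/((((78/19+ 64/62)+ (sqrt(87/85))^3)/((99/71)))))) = -38039.91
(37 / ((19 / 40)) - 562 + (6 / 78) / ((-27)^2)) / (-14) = 87169427 / 2520882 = 34.58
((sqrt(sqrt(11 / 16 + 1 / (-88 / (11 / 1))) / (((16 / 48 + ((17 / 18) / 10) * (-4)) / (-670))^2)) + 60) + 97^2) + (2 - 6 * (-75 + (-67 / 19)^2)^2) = -1826494185 / 130321 + 15075 * sqrt(3) / 2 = -960.02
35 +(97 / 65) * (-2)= 2081 / 65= 32.02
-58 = -58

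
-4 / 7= -0.57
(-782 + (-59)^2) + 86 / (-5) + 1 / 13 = 174322 / 65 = 2681.88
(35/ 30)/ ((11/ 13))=1.38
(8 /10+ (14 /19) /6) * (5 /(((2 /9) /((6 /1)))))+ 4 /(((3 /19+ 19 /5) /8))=118469 /893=132.66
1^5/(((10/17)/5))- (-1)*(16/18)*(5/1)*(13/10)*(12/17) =1283/102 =12.58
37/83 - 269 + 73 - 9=-16978/83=-204.55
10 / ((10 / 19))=19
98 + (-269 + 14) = -157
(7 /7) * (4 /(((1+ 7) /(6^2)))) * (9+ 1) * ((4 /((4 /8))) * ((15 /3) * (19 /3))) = 45600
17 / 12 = 1.42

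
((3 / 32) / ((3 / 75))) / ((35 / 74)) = 555 / 112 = 4.96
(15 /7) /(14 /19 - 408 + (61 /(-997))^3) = -282442687305 /53679997207991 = -0.01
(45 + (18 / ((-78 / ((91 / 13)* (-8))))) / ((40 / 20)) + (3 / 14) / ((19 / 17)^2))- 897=-55542297 / 65702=-845.37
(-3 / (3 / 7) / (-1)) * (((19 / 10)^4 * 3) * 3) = 821.02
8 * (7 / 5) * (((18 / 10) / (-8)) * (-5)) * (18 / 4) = 56.70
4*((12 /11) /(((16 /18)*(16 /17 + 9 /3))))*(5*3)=13770 /737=18.68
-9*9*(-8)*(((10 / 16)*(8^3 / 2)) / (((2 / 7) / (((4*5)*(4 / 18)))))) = 1612800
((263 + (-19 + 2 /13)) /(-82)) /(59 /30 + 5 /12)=-1.25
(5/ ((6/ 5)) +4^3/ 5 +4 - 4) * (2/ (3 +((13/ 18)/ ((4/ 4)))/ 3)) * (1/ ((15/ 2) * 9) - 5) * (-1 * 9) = 2055342/ 4375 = 469.79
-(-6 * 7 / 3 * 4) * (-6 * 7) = -2352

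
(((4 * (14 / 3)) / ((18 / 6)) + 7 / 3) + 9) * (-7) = -1106 / 9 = -122.89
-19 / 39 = -0.49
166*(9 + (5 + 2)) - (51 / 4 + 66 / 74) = 391069 / 148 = 2642.36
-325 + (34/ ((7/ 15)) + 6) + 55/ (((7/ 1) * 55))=-246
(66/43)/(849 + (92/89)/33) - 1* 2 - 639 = -68731040773/107225015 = -641.00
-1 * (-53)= 53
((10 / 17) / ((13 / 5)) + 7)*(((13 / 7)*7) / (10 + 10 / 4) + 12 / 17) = 1184974 / 93925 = 12.62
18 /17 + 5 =103 /17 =6.06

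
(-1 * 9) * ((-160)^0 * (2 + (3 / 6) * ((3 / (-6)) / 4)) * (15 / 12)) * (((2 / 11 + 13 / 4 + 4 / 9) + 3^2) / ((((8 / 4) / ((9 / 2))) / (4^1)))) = -7113105 / 2816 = -2525.96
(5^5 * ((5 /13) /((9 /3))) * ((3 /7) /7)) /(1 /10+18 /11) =1718750 /121667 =14.13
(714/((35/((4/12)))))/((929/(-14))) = -476/4645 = -0.10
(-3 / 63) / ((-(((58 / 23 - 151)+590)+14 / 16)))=184 / 1709421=0.00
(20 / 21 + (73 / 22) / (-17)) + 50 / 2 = 202297 / 7854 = 25.76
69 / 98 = 0.70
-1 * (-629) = 629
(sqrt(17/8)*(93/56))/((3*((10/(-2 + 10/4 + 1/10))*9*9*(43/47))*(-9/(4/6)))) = -1457*sqrt(34)/175543200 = -0.00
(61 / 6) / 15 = 61 / 90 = 0.68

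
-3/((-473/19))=57/473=0.12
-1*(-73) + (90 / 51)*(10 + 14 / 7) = 1601 / 17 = 94.18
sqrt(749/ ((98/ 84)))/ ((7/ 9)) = 9* sqrt(642)/ 7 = 32.58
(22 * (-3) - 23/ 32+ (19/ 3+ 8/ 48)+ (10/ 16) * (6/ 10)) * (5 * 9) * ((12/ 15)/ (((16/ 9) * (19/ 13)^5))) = -57593113695/ 316940672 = -181.72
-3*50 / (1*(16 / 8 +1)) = -50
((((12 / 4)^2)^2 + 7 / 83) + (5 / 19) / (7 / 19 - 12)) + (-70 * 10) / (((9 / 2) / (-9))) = 1481.06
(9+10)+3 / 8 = 155 / 8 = 19.38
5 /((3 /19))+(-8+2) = 77 /3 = 25.67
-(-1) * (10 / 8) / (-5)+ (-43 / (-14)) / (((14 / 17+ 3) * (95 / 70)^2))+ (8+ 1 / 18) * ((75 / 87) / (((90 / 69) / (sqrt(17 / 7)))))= 17471 / 93860+ 575 * sqrt(119) / 756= 8.48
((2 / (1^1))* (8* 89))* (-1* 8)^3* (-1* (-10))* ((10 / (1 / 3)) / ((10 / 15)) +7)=-379125760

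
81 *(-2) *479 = -77598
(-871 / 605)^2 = 758641 / 366025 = 2.07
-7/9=-0.78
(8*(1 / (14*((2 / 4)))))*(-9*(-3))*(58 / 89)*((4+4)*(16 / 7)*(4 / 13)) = 6414336 / 56693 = 113.14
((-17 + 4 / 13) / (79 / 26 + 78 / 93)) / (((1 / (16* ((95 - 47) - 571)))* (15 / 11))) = 1238413792 / 46875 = 26419.49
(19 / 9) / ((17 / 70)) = 1330 / 153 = 8.69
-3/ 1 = -3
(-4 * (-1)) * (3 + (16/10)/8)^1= 12.80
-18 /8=-9 /4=-2.25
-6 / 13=-0.46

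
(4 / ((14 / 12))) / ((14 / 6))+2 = 170 / 49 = 3.47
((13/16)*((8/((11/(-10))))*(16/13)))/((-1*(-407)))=-80/4477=-0.02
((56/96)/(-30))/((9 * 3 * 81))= -7/787320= -0.00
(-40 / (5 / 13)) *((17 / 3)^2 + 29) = -57200 / 9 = -6355.56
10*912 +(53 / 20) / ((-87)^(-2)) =583557 / 20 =29177.85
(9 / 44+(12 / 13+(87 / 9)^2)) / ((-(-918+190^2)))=-0.00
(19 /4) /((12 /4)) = 19 /12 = 1.58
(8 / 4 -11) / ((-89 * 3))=3 / 89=0.03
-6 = -6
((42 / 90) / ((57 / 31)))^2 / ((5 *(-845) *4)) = -47089 / 12354322500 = -0.00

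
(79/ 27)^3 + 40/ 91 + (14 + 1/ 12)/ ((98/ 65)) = 3493560269/ 100304568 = 34.83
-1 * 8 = -8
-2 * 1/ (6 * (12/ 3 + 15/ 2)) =-2/ 69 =-0.03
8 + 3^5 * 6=1466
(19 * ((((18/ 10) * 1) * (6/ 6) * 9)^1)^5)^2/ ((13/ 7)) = 30722420615036859080127/ 126953125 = 241998143921521.11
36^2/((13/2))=2592/13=199.38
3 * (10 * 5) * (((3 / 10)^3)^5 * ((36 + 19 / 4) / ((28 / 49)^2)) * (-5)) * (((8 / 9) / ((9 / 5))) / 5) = -4244619267 / 32000000000000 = -0.00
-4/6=-2/3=-0.67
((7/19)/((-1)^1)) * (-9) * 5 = 315/19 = 16.58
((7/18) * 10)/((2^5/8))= 35/36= 0.97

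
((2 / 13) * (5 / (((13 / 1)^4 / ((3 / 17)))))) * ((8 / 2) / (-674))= -60 / 2127137597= -0.00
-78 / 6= -13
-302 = -302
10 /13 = 0.77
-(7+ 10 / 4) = -19 / 2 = -9.50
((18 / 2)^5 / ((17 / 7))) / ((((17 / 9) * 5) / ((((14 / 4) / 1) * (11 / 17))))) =286446699 / 49130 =5830.38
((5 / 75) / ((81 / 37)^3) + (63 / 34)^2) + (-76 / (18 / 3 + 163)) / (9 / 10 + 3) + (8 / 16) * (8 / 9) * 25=292258713159391 / 20245765707180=14.44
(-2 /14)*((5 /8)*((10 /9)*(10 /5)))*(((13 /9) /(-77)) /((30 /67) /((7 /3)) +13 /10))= 108875 /43640289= 0.00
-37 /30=-1.23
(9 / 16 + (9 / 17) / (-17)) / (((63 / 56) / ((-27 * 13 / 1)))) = -95823 / 578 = -165.78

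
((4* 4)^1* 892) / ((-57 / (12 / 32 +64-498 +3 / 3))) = 6174424 / 57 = 108323.23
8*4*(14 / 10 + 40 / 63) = 65.12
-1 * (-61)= 61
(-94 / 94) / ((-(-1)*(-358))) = 1 / 358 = 0.00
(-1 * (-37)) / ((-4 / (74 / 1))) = -1369 / 2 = -684.50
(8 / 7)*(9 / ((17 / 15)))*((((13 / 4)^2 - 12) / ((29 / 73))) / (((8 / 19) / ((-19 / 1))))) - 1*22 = 1459.93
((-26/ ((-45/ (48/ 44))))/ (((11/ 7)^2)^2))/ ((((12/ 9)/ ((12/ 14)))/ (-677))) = -36224916/ 805255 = -44.99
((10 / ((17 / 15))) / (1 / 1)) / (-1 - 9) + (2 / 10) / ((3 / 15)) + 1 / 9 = 35 / 153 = 0.23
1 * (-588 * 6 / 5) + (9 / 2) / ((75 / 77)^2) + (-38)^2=928929 / 1250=743.14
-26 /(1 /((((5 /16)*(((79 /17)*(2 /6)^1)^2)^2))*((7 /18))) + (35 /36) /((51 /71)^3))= -169263293299387560 /26381665397928143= -6.42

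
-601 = -601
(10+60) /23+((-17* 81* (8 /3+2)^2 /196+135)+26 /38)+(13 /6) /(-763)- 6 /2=-34560425 /2000586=-17.28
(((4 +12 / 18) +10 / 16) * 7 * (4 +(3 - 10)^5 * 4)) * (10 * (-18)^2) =-8067888360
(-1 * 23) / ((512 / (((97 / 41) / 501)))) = -2231 / 10516992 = -0.00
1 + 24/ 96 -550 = -2195/ 4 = -548.75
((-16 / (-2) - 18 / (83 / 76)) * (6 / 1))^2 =17842176 / 6889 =2589.95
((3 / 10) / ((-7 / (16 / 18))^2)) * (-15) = -32 / 441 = -0.07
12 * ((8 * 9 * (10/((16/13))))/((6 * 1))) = 1170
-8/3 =-2.67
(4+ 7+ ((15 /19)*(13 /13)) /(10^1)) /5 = 421 /190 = 2.22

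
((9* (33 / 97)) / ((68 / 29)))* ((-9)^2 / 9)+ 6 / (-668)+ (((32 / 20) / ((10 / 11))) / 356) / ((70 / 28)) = 143931059329 / 12254543500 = 11.75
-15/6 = -2.50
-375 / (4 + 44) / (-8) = 125 / 128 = 0.98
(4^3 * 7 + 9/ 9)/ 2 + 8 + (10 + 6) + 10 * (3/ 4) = 256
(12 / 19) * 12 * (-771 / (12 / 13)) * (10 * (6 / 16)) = -451035 / 19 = -23738.68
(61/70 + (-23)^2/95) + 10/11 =21503/2926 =7.35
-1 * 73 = -73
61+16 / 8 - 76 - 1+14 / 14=-13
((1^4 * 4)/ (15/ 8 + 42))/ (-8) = -4/ 351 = -0.01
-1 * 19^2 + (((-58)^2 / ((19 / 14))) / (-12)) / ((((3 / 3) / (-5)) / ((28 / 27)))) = 1092781 / 1539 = 710.06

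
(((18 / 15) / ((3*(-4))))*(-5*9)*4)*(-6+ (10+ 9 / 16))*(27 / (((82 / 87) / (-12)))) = -4629879 / 164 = -28230.97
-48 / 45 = -16 / 15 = -1.07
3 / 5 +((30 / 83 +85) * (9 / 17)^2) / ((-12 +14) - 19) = -1646088 / 2038895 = -0.81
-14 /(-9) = 14 /9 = 1.56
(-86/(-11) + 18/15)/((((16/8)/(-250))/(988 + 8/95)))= -232792640/209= -1113840.38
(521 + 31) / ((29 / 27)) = 14904 / 29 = 513.93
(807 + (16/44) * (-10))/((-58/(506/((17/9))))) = -1829259/493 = -3710.46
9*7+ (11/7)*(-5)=386/7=55.14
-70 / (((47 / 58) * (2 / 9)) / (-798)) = 14579460 / 47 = 310201.28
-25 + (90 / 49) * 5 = -775 / 49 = -15.82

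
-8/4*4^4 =-512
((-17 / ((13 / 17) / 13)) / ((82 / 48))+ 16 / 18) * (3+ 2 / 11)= -2173360 / 4059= -535.44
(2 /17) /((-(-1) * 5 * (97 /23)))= 46 /8245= 0.01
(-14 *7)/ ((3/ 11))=-1078/ 3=-359.33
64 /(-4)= -16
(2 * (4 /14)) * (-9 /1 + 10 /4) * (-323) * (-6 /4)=-12597 /7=-1799.57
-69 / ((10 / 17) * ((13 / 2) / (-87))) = 102051 / 65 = 1570.02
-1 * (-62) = 62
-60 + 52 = -8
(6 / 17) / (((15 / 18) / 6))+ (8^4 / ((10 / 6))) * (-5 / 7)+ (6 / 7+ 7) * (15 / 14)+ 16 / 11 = -159712417 / 91630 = -1743.01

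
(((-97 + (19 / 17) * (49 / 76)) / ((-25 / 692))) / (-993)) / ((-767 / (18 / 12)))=1132631 / 215795450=0.01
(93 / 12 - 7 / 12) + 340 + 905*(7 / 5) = 9685 / 6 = 1614.17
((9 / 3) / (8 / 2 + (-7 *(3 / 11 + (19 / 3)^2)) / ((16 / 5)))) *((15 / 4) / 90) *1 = -99 / 66797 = -0.00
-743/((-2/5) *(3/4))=7430/3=2476.67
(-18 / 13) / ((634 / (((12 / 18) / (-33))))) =2 / 45331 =0.00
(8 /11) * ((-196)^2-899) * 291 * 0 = 0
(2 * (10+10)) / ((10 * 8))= 1 / 2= 0.50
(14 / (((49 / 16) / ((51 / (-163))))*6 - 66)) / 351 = -1904 / 5954013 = -0.00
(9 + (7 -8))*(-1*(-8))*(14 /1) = 896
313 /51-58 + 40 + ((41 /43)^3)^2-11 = -22.11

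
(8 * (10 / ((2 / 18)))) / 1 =720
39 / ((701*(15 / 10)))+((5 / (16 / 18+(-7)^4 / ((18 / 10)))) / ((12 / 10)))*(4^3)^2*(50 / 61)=5402732618 / 513687893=10.52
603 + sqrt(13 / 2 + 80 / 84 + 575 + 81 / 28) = sqrt(1032549) / 42 + 603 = 627.19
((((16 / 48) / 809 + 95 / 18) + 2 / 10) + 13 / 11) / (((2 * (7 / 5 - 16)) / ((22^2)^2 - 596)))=-311589523805 / 5846643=-53293.75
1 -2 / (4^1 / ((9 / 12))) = 5 / 8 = 0.62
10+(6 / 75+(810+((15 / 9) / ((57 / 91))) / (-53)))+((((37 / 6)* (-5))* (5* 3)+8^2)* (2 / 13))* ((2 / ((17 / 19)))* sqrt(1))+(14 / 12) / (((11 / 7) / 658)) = 645269007256 / 550803825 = 1171.50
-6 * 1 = -6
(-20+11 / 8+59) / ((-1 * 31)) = -323 / 248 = -1.30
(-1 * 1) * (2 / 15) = -2 / 15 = -0.13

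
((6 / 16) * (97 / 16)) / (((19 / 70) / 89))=906465 / 1216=745.45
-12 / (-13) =0.92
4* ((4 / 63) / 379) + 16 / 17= 382304 / 405909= 0.94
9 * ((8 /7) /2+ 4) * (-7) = -288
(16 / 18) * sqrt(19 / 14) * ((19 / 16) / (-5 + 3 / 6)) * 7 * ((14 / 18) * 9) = -133 * sqrt(266) / 162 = -13.39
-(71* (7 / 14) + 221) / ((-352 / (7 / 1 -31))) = -1539 / 88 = -17.49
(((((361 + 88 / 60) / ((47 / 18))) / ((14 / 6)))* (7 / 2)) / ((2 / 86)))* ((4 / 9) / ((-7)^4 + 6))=935164 / 565645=1.65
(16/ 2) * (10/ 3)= 80/ 3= 26.67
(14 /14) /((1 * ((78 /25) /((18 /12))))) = 25 /52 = 0.48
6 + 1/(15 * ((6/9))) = 61/10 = 6.10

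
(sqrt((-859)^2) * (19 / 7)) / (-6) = -16321 / 42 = -388.60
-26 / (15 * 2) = -13 / 15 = -0.87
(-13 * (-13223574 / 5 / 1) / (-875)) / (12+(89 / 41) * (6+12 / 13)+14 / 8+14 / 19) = -331599379176 / 249081875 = -1331.29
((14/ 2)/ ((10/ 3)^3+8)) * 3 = 567/ 1216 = 0.47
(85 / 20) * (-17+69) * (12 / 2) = 1326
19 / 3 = 6.33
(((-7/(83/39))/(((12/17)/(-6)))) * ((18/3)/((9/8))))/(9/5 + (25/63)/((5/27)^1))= 37.82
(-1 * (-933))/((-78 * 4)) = -311/104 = -2.99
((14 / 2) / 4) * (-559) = -3913 / 4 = -978.25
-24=-24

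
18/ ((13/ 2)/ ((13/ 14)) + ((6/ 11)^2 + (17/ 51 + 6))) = 3267/ 2474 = 1.32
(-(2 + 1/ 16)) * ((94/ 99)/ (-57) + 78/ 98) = -215471/ 134064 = -1.61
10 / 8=5 / 4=1.25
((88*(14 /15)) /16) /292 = 77 /4380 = 0.02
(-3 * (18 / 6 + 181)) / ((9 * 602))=-92 / 903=-0.10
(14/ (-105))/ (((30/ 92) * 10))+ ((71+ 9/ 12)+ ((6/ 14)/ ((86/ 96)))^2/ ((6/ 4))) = 29298335291/ 407704500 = 71.86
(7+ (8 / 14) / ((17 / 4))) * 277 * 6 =11857.46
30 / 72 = 5 / 12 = 0.42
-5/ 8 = -0.62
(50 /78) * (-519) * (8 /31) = -34600 /403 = -85.86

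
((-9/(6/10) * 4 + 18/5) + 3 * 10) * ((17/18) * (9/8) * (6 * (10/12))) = -140.25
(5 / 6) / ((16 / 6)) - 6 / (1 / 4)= -379 / 16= -23.69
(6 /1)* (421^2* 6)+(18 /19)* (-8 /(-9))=121232860 /19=6380676.84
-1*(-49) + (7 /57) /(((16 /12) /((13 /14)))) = 7461 /152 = 49.09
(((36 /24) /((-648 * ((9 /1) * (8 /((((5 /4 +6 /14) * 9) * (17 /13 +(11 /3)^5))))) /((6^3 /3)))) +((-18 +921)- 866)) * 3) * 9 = 371.99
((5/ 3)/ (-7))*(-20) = 100/ 21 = 4.76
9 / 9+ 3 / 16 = 19 / 16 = 1.19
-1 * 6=-6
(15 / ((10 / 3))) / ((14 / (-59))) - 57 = -2127 / 28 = -75.96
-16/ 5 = -3.20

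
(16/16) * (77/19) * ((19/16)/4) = 77/64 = 1.20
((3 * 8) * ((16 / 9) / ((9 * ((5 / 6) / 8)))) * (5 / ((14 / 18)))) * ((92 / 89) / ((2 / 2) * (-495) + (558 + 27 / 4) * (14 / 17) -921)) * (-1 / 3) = 6406144 / 60426639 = 0.11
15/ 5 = 3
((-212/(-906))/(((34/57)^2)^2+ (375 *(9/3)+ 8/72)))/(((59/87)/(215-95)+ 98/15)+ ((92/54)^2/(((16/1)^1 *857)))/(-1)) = 27030269309230296/849930170957697148765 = 0.00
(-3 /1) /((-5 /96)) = 288 /5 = 57.60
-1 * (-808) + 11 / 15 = 12131 / 15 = 808.73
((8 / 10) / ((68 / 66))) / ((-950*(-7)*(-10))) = -33 / 2826250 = -0.00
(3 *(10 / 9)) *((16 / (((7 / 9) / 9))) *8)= 34560 / 7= 4937.14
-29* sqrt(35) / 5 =-34.31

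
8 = 8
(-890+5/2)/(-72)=1775/144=12.33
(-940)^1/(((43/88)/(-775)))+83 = 64111569/43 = 1490966.72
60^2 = 3600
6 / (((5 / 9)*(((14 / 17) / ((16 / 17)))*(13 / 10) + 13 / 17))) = 5.68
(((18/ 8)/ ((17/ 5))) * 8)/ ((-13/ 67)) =-6030/ 221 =-27.29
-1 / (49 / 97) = -1.98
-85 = -85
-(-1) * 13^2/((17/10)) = 1690/17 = 99.41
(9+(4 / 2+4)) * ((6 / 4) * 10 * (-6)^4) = 291600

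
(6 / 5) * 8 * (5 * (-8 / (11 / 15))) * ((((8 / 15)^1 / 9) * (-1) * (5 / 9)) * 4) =20480 / 297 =68.96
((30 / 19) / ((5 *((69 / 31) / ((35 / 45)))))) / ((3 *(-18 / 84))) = -6076 / 35397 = -0.17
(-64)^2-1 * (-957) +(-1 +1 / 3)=15157 / 3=5052.33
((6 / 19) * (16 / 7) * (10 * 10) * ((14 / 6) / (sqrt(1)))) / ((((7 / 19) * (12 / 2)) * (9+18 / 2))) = 800 / 189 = 4.23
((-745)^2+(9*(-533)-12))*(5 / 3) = 2751080 / 3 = 917026.67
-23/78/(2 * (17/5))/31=-115/82212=-0.00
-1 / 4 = -0.25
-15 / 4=-3.75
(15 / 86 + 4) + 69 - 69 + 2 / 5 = 1967 / 430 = 4.57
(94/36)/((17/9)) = 47/34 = 1.38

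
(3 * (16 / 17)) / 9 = 16 / 51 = 0.31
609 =609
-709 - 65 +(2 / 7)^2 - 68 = -41254 / 49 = -841.92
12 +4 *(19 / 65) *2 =932 / 65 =14.34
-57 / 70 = -0.81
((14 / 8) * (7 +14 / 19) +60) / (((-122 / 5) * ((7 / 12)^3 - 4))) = 6036120 / 7613471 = 0.79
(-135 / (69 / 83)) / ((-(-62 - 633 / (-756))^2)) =0.04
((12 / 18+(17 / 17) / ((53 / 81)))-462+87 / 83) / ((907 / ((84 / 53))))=-169517992 / 211464329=-0.80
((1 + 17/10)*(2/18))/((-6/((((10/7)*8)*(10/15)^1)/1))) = -0.38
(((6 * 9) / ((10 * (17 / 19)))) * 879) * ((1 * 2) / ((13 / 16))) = 14429664 / 1105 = 13058.52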